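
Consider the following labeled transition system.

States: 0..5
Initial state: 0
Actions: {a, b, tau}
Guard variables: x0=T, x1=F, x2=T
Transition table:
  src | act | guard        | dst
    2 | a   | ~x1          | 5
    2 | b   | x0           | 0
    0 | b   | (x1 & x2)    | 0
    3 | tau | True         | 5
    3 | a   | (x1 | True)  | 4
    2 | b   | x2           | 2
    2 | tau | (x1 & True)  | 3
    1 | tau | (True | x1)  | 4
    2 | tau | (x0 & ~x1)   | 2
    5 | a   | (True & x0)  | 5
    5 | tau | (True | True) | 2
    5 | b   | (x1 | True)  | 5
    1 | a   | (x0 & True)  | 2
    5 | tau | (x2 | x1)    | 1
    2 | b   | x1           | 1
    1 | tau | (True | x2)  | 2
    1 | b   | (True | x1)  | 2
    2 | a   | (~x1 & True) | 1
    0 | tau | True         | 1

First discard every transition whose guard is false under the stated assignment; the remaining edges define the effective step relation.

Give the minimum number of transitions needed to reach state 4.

Answer: 2

Working:
Breadth-first toward 4:
  L0 = {0}
  L1 = {1}
  L2 = {2,4}
depth(4)=2, e.g. tau·tau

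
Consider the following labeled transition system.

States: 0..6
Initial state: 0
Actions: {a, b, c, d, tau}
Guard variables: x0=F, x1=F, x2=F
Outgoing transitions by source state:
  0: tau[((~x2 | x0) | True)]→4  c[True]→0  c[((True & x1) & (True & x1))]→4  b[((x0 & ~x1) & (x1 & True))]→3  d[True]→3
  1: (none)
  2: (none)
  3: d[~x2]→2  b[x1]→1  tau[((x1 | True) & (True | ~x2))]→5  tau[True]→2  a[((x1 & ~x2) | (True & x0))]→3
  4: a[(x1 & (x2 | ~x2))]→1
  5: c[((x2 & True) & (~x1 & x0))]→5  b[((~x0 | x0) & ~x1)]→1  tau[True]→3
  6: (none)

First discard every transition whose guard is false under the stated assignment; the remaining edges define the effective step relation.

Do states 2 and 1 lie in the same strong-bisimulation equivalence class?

Refine partition for ~:
  P[0] = {{0,1,2,3,4,5,6}}
  P[1] = {{0},{1,2,4,6},{3},{5}}
4 equivalence class(es) (converged in 2)
2∈{1,2,4,6}, 1∈{1,2,4,6}

Answer: BISIMILAR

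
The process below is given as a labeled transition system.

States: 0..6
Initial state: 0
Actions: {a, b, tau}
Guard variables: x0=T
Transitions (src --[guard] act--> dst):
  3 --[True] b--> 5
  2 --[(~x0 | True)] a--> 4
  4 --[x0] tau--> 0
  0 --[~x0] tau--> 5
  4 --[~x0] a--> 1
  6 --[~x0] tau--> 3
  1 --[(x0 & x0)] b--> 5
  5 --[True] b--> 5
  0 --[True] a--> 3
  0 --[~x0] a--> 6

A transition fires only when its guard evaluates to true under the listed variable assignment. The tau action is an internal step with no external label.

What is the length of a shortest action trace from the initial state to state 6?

Answer: UNREACHABLE

Working:
BFS to 6:
  Layer 0: {0}
  Layer 1: {3}
  Layer 2: {5}
6 never appears.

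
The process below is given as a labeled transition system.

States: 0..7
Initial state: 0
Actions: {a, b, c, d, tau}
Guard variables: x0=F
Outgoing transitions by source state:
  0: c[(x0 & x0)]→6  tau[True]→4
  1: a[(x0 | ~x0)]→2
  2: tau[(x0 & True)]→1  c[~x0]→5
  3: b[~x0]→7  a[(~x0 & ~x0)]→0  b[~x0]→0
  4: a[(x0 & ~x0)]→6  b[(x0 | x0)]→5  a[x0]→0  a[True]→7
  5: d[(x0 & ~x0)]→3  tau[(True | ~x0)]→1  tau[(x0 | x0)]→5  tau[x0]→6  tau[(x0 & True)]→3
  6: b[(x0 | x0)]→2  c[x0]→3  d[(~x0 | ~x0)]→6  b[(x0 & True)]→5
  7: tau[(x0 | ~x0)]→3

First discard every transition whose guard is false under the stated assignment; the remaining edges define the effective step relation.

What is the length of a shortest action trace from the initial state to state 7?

Breadth-first toward 7:
  Layer 0: {0}
  Layer 1: {4}
  Layer 2: {7}
depth(7)=2, e.g. tau·a

Answer: 2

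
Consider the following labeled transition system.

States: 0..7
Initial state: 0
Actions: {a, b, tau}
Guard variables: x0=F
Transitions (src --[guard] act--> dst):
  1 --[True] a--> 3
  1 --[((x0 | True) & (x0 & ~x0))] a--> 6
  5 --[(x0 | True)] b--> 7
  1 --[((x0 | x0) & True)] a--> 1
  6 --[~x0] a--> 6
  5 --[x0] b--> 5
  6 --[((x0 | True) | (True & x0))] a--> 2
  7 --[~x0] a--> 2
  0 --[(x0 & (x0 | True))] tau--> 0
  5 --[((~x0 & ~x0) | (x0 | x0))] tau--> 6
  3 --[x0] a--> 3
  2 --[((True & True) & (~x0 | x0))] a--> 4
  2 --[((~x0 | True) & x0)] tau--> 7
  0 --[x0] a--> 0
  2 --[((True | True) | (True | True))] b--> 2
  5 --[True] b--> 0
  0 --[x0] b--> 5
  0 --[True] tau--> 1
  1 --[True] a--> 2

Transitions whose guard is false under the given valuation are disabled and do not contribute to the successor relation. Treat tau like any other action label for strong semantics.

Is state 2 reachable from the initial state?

Answer: REACHABLE

Trace:
After dropping false guards: 11 live edges.
L0 = {0}
L1 = {1}  total {0,1}
L2 = {2,3}  total {0,1,2,3}
L3 = {4}  total {0,1,2,3,4}
R = {0,1,2,3,4}
witness 2: tau·a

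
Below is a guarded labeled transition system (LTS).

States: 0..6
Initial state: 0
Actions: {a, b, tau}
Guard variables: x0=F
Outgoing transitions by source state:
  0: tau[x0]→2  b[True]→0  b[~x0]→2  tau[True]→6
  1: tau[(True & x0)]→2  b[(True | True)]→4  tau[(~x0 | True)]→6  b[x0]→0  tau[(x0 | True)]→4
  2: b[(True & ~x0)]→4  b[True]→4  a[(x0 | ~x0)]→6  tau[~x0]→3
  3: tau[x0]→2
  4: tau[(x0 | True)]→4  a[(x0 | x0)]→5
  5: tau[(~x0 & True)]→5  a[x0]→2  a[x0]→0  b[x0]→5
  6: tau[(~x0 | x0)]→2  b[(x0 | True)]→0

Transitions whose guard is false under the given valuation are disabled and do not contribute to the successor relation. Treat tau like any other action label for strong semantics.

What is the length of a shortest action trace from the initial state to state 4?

Layered search for 4:
  Layer 0: {0}
  Layer 1: {2,6}
  Layer 2: {3,4}
first hit 4 at d=2 via b·b

Answer: 2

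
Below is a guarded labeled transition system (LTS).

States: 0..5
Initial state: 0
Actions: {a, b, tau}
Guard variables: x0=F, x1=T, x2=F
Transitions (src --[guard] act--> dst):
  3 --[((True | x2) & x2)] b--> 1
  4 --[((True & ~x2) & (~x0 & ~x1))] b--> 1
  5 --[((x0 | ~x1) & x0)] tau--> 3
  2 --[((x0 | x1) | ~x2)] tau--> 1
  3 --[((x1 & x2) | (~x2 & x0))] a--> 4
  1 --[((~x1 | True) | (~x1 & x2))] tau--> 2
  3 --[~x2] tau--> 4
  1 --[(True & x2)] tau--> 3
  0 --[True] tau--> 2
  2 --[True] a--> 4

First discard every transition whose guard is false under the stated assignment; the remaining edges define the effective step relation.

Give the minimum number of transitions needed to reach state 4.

Answer: 2

Trace:
Breadth-first toward 4:
  Layer 0: {0}
  Layer 1: {2}
  Layer 2: {1,4}
4 enters at depth 2; path tau·a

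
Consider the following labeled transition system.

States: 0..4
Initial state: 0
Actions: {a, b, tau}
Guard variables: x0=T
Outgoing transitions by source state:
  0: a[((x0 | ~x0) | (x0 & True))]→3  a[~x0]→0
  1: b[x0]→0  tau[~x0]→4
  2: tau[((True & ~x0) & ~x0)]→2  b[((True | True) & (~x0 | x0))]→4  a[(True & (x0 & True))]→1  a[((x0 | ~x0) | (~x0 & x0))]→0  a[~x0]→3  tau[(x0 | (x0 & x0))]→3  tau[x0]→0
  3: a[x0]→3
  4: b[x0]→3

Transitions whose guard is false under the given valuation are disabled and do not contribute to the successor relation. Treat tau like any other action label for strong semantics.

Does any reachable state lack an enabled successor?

Reach set: {0,3}
  0: a→3  [1 exit(s)]
  3: a→3  [1 exit(s)]

Answer: DEADLOCK-FREE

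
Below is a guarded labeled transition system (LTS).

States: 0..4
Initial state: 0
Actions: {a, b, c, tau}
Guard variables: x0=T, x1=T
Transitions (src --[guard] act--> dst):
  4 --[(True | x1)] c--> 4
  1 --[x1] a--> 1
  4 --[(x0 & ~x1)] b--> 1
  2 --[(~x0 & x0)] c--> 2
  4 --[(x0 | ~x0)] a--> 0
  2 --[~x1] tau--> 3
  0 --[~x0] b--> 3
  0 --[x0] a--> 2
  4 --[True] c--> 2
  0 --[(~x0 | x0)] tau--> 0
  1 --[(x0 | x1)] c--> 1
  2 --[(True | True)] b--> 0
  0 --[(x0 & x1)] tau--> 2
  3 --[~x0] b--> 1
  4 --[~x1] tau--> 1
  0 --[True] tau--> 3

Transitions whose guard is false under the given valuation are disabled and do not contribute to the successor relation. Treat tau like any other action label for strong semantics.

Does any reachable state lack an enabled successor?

Answer: DEADLOCK at state 3

Analysis:
Reach set: {0,2,3}
  0: a→2  tau→0  tau→2  tau→3  [deg 4]
  2: b→0  [deg 1]
  3: ∅  [deadlock]
witness 3: tau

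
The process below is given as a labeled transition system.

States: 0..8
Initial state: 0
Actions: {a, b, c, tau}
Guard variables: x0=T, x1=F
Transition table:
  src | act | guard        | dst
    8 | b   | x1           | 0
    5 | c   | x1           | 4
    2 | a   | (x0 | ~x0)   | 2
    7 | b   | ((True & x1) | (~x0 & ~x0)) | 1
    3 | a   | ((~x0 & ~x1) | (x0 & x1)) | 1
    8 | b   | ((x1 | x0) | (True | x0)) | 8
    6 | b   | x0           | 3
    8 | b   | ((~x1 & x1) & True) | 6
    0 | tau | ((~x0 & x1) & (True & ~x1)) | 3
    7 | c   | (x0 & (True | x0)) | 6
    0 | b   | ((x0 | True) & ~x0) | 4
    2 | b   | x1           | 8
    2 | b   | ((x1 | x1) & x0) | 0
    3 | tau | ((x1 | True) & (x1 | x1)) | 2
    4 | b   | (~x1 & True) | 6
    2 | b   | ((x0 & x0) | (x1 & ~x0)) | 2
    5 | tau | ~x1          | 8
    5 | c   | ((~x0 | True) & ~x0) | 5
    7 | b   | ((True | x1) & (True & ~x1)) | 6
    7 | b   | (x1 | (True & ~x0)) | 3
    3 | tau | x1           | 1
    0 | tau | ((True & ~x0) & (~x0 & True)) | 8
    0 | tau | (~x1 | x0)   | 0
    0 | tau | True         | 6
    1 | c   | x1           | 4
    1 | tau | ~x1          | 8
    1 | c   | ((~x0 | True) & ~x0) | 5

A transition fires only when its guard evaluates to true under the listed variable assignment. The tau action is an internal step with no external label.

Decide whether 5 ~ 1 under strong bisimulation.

Bisimulation quotient by refinement:
  round 0: {{0,1,2,3,4,5,6,7,8}}
  round 1: {{0,1,5},{2},{3},{4,6,8},{7}}
  round 2: {{0},{1,5},{2},{3},{4,8},{6},{7}}
  round 3: {{0},{1,5},{2},{3},{4},{6},{7},{8}}
Fixed point at round 4; 8 class(es).
5∈{1,5}, 1∈{1,5}

Answer: BISIMILAR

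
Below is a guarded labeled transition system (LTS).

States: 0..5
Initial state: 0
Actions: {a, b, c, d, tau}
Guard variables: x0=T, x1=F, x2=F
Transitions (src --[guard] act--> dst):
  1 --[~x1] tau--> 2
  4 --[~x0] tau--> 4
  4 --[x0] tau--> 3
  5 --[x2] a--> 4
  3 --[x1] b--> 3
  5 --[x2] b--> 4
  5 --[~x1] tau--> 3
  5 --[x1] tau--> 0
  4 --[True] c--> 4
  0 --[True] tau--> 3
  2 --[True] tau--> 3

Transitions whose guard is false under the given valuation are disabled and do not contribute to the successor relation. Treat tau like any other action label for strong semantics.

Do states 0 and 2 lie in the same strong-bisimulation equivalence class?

Refine partition for ~:
  round 0: {{0,1,2,3,4,5}}
  round 1: {{0,1,2,5},{3},{4}}
  round 2: {{0,2,5},{1},{3},{4}}
stable after 3 split(s): 4 block(s)
0∈{0,2,5}, 2∈{0,2,5}

Answer: BISIMILAR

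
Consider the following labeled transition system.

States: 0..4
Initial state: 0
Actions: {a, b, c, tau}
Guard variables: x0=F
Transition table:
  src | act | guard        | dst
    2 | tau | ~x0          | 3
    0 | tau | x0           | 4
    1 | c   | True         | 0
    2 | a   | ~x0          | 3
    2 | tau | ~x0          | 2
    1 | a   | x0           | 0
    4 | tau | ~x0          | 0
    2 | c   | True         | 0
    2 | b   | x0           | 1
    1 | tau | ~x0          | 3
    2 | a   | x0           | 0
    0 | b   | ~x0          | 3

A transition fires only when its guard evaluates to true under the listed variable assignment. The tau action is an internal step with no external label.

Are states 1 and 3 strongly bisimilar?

Compute ~ classes (split until stable):
  π0 = {{0,1,2,3,4}}
  π1 = {{0},{1},{2},{3},{4}}
Fixed point at round 2; 5 class(es).
class of 1: {1}; class of 3: {3}

Answer: NOT BISIMILAR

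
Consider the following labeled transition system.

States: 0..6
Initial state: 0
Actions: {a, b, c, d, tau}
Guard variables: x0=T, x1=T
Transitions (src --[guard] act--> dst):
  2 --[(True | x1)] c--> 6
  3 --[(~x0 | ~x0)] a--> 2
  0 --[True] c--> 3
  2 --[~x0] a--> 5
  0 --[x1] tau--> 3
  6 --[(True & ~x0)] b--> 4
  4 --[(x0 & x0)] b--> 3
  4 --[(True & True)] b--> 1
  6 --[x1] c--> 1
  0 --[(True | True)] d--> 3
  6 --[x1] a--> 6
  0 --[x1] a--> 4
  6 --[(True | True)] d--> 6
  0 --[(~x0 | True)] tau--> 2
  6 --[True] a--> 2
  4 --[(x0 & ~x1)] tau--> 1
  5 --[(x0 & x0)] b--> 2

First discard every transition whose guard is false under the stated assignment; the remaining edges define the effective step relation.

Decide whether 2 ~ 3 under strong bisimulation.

Refine partition for ~:
  round 0: {{0,1,2,3,4,5,6}}
  round 1: {{0},{1,3},{2},{4,5},{6}}
  round 2: {{0},{1,3},{2},{4},{5},{6}}
stable after 3 split(s): 6 block(s)
2∈{2}, 3∈{1,3}

Answer: NOT BISIMILAR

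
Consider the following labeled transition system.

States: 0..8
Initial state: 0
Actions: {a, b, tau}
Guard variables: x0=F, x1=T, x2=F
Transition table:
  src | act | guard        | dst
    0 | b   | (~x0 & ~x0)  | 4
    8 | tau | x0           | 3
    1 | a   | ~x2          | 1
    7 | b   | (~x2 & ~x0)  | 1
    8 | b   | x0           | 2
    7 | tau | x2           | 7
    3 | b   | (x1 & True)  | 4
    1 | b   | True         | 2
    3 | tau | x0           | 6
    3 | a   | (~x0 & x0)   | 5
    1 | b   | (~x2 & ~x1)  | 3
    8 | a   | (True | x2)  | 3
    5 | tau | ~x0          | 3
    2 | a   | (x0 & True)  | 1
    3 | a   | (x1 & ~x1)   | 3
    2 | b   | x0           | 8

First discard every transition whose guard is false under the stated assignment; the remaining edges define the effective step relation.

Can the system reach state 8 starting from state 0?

7 transition(s) survive guard evaluation.
Layer 0: {0}
Layer 1: {4}  now seen {0,4}
R = {0,4}

Answer: UNREACHABLE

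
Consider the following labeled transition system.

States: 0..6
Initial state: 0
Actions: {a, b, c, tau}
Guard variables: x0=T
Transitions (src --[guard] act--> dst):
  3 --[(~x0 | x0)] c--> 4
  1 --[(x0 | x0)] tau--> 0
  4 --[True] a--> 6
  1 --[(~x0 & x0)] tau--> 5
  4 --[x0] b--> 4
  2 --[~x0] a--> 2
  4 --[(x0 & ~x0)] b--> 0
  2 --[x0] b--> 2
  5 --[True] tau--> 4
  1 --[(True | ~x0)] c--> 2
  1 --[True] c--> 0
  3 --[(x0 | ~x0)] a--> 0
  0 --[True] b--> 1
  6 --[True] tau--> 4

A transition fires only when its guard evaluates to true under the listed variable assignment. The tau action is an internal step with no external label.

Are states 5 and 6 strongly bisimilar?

Compute ~ classes (split until stable):
  π0 = {{0,1,2,3,4,5,6}}
  π1 = {{0,2},{1},{3},{4},{5,6}}
  π2 = {{0},{1},{2},{3},{4},{5,6}}
6 equivalence class(es) (converged in 3)
5∈{5,6}, 6∈{5,6}

Answer: BISIMILAR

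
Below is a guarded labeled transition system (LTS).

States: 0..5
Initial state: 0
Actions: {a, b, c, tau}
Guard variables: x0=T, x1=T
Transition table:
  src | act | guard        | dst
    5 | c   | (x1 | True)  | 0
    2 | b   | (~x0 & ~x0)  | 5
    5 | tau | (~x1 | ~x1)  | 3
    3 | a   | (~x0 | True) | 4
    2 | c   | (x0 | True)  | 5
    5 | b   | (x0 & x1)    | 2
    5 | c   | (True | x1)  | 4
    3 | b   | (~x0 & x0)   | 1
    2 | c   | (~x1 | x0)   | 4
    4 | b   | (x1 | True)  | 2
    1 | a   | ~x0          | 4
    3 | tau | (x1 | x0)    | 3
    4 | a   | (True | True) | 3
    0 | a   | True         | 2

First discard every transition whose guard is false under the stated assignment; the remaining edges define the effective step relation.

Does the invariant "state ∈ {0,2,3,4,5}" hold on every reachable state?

Answer: INVARIANT HOLDS

Trace:
Inv-set: {0,2,3,4,5}
R = {0,2,3,4,5}
  0: safe
  2: safe
  3: safe
  4: safe
  5: safe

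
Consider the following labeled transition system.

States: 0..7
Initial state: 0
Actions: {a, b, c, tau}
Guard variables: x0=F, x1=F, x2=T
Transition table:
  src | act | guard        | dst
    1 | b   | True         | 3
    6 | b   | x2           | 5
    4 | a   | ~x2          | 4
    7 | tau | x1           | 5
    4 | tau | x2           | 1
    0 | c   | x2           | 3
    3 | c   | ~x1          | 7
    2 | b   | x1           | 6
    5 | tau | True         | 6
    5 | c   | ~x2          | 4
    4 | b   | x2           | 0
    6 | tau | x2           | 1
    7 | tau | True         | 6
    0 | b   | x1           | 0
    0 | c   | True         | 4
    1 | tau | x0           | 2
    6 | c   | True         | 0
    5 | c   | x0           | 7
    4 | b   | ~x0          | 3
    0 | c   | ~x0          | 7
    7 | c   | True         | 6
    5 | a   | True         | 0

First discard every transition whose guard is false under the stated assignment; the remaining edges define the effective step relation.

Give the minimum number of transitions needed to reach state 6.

Answer: 2

Trace:
Layered search for 6:
  depth 0: {0}
  depth 1: {3,4,7}
  depth 2: {1,6}
6 enters at depth 2; path c·c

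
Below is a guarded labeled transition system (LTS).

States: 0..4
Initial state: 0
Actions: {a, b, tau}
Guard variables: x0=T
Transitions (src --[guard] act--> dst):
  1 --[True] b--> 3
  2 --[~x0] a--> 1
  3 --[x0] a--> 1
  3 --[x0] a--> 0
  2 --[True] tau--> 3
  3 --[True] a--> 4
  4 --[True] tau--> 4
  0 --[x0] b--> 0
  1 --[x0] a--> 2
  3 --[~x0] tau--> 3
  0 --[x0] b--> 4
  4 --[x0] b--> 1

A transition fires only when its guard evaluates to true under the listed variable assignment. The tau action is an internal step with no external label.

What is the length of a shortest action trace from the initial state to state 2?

Breadth-first toward 2:
  Layer 0: {0}
  Layer 1: {4}
  Layer 2: {1}
  Layer 3: {2,3}
depth(2)=3, e.g. b·b·a

Answer: 3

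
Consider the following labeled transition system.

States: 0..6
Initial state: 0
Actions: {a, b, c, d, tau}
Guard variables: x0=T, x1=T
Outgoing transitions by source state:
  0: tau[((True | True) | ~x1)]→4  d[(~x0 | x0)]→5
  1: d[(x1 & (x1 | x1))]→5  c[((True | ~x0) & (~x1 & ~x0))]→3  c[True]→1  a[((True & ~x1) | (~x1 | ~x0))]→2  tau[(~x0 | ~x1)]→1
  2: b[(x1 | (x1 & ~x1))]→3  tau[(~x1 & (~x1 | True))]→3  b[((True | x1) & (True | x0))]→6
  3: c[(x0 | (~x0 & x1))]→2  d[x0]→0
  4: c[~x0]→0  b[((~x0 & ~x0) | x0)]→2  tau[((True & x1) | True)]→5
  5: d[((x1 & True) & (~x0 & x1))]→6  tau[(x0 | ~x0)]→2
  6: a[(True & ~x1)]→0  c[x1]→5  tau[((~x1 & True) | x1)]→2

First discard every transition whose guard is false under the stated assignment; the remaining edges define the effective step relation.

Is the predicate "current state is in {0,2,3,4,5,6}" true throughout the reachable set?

Answer: INVARIANT HOLDS

Analysis:
Allowed set {0,2,3,4,5,6}
Reach set: {0,2,3,4,5,6}
  0: ok
  2: ok
  3: ok
  4: ok
  5: ok
  6: ok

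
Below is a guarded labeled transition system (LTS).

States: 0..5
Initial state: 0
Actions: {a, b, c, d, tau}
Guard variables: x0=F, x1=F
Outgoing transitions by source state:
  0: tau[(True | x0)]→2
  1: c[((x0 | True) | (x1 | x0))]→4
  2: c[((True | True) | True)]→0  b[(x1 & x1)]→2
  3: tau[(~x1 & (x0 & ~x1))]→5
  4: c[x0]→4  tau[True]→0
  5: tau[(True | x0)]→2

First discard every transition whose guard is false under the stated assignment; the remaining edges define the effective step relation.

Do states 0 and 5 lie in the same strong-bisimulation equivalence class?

Answer: BISIMILAR

Working:
Refine partition for ~:
  π0 = {{0,1,2,3,4,5}}
  π1 = {{0,4,5},{1,2},{3}}
  π2 = {{0,5},{1,2},{3},{4}}
  π3 = {{0,5},{1},{2},{3},{4}}
stable after 4 split(s): 5 block(s)
[0]={0,5}  [5]={0,5}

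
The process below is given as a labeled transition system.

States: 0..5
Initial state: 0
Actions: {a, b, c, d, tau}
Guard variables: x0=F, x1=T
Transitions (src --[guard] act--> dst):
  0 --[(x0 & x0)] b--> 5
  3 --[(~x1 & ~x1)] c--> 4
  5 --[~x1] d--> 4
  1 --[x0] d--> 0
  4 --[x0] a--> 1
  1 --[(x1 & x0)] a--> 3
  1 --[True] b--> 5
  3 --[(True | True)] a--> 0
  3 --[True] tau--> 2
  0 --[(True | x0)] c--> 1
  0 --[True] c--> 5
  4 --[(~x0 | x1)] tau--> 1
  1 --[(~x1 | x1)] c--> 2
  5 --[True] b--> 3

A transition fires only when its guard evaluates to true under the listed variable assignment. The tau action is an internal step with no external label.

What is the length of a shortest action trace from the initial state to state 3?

Layered search for 3:
  depth 0: {0}
  depth 1: {1,5}
  depth 2: {2,3}
3 enters at depth 2; path c·b

Answer: 2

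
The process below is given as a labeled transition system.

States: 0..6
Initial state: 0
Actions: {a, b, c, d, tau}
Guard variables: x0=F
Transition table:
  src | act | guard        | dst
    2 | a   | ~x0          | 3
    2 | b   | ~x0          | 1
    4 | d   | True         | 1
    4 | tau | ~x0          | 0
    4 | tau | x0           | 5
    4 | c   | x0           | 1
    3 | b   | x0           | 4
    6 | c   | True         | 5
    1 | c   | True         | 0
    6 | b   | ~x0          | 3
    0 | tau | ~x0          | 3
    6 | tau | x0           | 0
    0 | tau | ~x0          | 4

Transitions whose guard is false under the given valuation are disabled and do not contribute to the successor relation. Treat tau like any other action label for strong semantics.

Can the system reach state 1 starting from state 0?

Guard filter leaves 9 enabled edge(s).
Layer 0: {0}
Layer 1: {3,4}  now seen {0,3,4}
Layer 2: {1}  now seen {0,1,3,4}
Reachable = {0,1,3,4}
witness 1: tau·d

Answer: REACHABLE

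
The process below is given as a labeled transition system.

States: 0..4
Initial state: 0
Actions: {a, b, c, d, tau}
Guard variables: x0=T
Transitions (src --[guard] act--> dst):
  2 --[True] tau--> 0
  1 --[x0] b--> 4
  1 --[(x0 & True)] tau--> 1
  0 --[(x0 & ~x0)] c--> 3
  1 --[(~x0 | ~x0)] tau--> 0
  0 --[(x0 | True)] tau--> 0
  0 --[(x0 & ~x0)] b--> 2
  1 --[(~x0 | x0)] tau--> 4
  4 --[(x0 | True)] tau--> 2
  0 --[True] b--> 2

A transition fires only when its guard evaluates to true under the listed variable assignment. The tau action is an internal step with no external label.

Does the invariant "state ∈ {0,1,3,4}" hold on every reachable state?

Answer: INVARIANT VIOLATED at state 2

Analysis:
Safe = {0,1,3,4}
Reachable = {0,2}
  0: ✓
  2: outside
counterexample path to 2: b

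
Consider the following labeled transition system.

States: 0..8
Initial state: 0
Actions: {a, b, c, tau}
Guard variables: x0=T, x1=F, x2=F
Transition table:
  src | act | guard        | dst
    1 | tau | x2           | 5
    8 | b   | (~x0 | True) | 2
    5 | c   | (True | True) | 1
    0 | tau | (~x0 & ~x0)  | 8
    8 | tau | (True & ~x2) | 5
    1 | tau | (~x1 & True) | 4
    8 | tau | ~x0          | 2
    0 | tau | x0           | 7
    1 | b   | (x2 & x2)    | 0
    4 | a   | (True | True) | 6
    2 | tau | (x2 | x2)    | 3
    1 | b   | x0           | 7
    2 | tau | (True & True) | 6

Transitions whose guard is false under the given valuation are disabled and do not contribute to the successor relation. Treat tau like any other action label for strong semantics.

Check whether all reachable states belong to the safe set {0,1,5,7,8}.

Answer: INVARIANT HOLDS

Working:
Safe = {0,1,5,7,8}
R = {0,7}
  0: safe
  7: safe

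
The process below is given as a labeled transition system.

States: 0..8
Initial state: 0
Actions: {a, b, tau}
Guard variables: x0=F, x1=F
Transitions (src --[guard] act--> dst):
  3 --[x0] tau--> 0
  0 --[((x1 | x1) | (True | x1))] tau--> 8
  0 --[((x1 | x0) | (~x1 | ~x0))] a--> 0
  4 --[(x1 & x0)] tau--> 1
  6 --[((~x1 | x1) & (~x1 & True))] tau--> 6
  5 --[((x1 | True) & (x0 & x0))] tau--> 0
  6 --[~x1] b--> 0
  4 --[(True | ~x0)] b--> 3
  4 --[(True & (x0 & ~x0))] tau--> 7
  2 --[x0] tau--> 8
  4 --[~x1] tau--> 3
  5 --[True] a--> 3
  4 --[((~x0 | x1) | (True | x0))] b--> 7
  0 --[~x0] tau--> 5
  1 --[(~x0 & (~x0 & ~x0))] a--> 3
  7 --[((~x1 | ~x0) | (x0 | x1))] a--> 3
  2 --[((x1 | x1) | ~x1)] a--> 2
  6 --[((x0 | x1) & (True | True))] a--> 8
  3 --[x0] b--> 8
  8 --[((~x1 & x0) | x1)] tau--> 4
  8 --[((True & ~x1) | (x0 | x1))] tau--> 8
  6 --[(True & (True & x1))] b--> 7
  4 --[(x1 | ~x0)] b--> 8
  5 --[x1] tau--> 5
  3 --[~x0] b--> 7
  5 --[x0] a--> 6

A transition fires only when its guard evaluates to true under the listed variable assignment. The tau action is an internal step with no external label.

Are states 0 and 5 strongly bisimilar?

Compute ~ classes (split until stable):
  π0 = {{0,1,2,3,4,5,6,7,8}}
  π1 = {{0},{1,2,5,7},{3},{4,6},{8}}
  π2 = {{0},{1,5,7},{2},{3},{4},{6},{8}}
7 equivalence class(es) (converged in 3)
[0]={0}  [5]={1,5,7}

Answer: NOT BISIMILAR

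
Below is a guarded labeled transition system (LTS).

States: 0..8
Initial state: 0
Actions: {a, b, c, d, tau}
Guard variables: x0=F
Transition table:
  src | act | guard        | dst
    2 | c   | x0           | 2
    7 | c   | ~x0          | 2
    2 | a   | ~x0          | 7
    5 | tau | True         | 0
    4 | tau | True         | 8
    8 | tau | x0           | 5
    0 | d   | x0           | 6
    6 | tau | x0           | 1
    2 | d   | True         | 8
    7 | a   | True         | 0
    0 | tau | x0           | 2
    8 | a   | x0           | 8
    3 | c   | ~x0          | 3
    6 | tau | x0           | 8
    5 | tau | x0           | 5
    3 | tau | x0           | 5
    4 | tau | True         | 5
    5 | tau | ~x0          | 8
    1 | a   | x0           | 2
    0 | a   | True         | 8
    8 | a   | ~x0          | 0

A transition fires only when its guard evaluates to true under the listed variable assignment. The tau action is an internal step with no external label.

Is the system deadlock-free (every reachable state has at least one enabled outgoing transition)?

Reach set: {0,8}
  0: a→8  [1 out]
  8: a→0  [1 out]

Answer: DEADLOCK-FREE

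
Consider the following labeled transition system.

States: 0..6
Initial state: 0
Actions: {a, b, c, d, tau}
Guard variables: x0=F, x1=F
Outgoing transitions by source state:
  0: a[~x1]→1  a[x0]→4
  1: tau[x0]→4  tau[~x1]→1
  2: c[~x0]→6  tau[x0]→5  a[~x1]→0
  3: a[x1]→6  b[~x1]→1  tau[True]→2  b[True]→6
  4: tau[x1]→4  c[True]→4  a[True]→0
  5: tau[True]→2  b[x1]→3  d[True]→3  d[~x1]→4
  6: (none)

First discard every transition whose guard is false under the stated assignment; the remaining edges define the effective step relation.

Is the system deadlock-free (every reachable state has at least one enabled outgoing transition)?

Answer: DEADLOCK-FREE

Working:
R = {0,1}
  0: a→1  [deg 1]
  1: tau→1  [deg 1]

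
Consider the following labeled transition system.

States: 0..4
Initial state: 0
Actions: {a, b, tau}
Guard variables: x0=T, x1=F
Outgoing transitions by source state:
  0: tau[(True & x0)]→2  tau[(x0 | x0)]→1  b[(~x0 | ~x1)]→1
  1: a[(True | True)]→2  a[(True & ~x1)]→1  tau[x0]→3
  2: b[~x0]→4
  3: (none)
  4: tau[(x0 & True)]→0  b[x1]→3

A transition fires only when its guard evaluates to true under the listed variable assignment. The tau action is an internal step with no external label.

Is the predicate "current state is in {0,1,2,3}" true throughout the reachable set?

Answer: INVARIANT HOLDS

Trace:
Inv-set: {0,1,2,3}
R = {0,1,2,3}
  0: ok
  1: ok
  2: ok
  3: ok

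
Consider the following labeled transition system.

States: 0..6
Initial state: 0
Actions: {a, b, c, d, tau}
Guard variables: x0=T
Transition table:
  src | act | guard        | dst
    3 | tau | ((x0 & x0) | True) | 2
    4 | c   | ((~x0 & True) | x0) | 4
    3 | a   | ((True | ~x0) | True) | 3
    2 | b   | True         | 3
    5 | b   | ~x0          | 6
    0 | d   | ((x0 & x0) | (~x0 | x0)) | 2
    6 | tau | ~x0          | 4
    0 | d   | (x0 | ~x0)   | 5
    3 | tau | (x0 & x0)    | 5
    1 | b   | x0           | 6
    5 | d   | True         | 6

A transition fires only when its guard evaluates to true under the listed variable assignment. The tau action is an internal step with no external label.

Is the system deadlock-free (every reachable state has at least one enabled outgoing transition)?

Reachable = {0,2,3,5,6}
  0: d→2  d→5  [2 out]
  2: b→3  [1 out]
  3: a→3  tau→2  tau→5  [3 out]
  5: d→6  [1 out]
  6: ∅  [no exit]
trace reaching 6: d·d

Answer: DEADLOCK at state 6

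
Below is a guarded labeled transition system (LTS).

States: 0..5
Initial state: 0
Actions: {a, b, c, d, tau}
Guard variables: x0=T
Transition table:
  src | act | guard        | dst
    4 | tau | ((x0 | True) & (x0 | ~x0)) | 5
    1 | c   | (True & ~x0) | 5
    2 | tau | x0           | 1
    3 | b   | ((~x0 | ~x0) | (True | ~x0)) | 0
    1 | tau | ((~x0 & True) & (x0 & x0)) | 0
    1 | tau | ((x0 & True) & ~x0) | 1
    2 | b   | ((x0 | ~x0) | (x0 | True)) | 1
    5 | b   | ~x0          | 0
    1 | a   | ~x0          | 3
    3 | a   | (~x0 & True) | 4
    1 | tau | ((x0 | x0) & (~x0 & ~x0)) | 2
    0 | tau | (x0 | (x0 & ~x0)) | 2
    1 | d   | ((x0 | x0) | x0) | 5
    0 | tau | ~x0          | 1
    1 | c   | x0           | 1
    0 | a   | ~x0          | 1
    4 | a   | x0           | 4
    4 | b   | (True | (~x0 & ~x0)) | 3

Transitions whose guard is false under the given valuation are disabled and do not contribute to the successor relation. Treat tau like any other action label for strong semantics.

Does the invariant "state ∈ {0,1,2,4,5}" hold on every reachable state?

Answer: INVARIANT HOLDS

Analysis:
Safe = {0,1,2,4,5}
Reachable = {0,1,2,5}
  0: safe
  1: safe
  2: safe
  5: safe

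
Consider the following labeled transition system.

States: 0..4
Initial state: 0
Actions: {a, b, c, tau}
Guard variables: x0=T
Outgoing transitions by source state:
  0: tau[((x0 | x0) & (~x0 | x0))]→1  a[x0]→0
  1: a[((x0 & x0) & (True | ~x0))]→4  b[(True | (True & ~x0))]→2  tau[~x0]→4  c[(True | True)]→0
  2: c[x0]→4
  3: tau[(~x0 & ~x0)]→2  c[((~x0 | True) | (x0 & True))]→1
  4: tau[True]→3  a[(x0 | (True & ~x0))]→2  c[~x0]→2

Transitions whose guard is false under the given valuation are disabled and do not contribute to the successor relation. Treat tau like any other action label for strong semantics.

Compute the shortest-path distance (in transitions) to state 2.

Breadth-first toward 2:
  L0 = {0}
  L1 = {1}
  L2 = {2,4}
2 enters at depth 2; path tau·b

Answer: 2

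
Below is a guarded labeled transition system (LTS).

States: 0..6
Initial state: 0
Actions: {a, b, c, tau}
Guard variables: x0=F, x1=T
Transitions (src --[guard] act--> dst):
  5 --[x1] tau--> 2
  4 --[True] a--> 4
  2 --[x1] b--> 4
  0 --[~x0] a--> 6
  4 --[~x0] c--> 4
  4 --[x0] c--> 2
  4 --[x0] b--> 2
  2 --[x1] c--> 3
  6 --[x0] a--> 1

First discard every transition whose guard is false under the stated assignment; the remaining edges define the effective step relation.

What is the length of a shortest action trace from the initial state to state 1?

Answer: UNREACHABLE

Trace:
BFS to 1:
  Layer 0: {0}
  Layer 1: {6}
1 never appears.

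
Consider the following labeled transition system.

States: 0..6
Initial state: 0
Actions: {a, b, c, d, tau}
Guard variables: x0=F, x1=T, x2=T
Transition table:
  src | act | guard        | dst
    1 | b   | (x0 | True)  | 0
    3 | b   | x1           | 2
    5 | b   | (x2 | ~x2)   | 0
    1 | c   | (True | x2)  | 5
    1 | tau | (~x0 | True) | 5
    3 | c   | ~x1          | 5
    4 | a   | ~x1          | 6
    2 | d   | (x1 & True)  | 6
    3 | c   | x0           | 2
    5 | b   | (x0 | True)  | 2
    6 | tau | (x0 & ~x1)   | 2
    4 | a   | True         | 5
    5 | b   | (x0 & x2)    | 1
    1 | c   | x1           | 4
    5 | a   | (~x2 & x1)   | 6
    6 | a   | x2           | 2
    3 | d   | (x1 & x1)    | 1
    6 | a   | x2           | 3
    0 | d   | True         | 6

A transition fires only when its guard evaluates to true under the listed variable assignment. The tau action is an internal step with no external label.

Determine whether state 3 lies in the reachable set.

Answer: REACHABLE

Trace:
Guard filter leaves 13 enabled edge(s).
L0 = {0}
L1 = {6}  now seen {0,6}
L2 = {2,3}  now seen {0,2,3,6}
L3 = {1}  now seen {0,1,2,3,6}
L4 = {4,5}  now seen {0,1,2,3,4,5,6}
Reach set: {0,1,2,3,4,5,6}
Path to 3: d·a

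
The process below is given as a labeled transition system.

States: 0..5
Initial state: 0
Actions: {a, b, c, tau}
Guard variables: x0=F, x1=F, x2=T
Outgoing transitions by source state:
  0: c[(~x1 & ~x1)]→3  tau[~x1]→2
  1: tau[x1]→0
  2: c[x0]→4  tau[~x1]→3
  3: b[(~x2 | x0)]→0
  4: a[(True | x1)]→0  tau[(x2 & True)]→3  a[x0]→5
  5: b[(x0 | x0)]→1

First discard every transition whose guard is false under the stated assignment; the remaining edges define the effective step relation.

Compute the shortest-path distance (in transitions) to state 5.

BFS to 5:
  L0 = {0}
  L1 = {2,3}
5 never appears.

Answer: UNREACHABLE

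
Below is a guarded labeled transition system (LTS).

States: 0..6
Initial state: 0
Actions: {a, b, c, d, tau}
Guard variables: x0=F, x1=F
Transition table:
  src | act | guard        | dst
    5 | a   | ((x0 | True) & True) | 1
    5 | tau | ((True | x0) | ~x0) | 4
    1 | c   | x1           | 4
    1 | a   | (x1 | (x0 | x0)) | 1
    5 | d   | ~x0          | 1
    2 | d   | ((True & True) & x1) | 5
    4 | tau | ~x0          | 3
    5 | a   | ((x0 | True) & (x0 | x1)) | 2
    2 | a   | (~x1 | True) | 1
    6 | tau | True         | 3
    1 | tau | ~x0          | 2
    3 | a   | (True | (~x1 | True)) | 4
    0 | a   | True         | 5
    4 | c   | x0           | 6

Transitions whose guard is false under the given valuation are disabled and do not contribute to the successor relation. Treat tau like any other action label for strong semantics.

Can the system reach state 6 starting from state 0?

9 transition(s) survive guard evaluation.
Layer 0: {0}
Layer 1: {5}  cumulative {0,5}
Layer 2: {1,4}  cumulative {0,1,4,5}
Layer 3: {2,3}  cumulative {0,1,2,3,4,5}
Reachable = {0,1,2,3,4,5}

Answer: UNREACHABLE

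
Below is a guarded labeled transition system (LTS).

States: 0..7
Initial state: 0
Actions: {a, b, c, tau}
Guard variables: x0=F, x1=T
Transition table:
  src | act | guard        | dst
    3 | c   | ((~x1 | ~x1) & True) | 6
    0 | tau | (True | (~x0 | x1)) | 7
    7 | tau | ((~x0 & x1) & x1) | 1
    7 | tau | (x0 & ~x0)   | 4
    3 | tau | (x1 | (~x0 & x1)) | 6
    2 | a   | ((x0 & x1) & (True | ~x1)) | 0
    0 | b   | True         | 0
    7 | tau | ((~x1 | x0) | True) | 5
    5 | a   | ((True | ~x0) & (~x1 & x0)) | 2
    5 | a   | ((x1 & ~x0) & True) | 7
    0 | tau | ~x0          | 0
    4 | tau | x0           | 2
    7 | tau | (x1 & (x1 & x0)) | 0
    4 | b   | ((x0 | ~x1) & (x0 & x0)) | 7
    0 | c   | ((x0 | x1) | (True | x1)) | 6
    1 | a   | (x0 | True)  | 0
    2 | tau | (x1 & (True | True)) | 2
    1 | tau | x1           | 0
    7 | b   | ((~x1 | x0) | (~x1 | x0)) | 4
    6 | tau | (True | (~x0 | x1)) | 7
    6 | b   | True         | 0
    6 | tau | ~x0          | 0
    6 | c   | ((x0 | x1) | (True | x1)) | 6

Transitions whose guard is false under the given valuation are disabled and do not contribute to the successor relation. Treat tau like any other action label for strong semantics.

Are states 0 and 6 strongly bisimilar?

Refine partition for ~:
  round 0: {{0,1,2,3,4,5,6,7}}
  round 1: {{0,6},{1},{2,3,7},{4},{5}}
  round 2: {{0,6},{1},{2},{3},{4},{5},{7}}
stable after 3 split(s): 7 block(s)
[0]={0,6}  [6]={0,6}

Answer: BISIMILAR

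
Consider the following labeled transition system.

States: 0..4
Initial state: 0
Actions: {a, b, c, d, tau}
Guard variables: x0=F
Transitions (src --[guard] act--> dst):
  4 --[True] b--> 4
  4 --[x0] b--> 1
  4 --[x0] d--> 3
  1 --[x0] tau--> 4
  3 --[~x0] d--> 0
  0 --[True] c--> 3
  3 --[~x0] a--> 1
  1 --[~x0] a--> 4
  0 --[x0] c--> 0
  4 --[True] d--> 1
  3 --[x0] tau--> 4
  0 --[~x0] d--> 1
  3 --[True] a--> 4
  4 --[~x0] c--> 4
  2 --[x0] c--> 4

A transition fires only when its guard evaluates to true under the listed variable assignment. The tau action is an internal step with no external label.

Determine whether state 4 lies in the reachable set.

9 transition(s) survive guard evaluation.
depth 0: {0}
depth 1: {1,3}  now seen {0,1,3}
depth 2: {4}  now seen {0,1,3,4}
Reach set: {0,1,3,4}
trace reaching 4: c·a

Answer: REACHABLE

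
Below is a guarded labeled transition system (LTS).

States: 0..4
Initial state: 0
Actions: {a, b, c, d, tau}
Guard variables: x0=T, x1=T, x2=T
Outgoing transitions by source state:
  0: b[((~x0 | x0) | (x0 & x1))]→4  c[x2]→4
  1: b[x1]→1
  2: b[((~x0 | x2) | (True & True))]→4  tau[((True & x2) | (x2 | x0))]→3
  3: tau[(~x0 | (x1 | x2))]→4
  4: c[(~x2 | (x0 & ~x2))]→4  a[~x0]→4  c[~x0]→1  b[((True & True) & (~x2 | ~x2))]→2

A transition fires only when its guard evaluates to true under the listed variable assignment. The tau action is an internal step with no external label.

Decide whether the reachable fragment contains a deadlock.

Answer: DEADLOCK at state 4

Trace:
Reach set: {0,4}
  0: b→4  c→4  [deg 2]
  4: ∅  [no exit]
Path to 4: b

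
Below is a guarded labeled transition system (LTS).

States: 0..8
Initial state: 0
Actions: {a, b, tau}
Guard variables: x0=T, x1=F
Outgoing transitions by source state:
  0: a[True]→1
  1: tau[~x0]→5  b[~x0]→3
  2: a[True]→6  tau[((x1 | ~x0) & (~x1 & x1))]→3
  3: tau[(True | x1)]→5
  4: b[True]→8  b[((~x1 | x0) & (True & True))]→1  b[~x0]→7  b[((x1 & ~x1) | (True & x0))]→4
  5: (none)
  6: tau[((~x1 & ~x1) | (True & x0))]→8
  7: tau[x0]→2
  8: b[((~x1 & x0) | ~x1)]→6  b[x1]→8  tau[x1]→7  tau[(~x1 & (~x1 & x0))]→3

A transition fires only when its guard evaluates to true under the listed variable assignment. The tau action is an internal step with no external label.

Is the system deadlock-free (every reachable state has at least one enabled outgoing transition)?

R = {0,1}
  0: a→1  [deg 1]
  1: ∅  [no exit]
witness 1: a

Answer: DEADLOCK at state 1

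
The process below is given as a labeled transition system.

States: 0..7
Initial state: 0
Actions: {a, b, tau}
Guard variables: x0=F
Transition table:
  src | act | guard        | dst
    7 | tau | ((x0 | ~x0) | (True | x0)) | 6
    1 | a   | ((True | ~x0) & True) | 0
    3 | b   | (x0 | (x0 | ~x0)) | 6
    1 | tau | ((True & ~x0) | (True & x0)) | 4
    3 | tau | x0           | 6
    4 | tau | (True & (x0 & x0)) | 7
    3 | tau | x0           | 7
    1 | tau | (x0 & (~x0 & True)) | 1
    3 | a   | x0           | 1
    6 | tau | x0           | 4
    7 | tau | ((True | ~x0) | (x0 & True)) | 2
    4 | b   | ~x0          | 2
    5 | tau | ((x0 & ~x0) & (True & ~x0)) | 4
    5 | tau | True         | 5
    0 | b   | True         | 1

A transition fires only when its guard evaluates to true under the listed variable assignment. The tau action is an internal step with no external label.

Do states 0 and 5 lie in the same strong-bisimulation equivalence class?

Refine partition for ~:
  round 0: {{0,1,2,3,4,5,6,7}}
  round 1: {{0,3,4},{1},{2,6},{5,7}}
  round 2: {{0},{1},{2,6},{3,4},{5},{7}}
6 equivalence class(es) (converged in 3)
class of 0: {0}; class of 5: {5}

Answer: NOT BISIMILAR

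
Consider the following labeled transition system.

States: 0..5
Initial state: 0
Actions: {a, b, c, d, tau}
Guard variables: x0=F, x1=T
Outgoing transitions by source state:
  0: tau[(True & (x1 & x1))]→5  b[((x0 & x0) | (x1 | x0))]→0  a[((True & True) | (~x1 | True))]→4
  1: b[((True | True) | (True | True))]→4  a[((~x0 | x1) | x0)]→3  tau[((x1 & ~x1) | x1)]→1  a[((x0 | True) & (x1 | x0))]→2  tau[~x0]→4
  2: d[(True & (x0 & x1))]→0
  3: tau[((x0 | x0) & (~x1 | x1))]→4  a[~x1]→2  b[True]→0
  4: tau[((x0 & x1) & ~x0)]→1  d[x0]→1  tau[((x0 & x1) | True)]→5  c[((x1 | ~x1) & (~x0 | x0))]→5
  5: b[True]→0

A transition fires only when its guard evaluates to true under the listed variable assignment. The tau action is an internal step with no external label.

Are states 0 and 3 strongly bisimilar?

Answer: NOT BISIMILAR

Trace:
Refine partition for ~:
  π0 = {{0,1,2,3,4,5}}
  π1 = {{0,1},{2},{3,5},{4}}
  π2 = {{0},{1},{2},{3,5},{4}}
stable after 3 split(s): 5 block(s)
0∈{0}, 3∈{3,5}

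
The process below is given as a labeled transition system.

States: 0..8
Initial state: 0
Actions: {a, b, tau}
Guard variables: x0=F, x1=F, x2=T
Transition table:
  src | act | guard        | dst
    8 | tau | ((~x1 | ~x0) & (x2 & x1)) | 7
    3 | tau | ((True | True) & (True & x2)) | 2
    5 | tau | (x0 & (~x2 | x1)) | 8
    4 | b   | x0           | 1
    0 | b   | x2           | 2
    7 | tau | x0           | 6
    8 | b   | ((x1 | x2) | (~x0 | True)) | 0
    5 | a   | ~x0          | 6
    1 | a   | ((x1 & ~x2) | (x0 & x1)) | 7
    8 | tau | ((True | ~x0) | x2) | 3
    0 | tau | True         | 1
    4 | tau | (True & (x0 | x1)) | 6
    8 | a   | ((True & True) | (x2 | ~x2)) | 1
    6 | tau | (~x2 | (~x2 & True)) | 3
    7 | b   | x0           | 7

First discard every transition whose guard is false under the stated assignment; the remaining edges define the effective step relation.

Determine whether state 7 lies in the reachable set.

After dropping false guards: 7 live edges.
Layer 0: {0}
Layer 1: {1,2}  total {0,1,2}
Reach set: {0,1,2}

Answer: UNREACHABLE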